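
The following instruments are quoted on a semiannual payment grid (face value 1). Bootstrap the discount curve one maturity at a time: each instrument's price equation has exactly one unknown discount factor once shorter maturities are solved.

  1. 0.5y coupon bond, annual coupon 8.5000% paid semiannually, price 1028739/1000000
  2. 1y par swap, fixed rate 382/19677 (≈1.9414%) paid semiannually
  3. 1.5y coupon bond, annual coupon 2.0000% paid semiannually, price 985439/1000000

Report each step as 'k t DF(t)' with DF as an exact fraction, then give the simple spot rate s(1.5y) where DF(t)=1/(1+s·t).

step 1 [0.5y] bond c/2=17/400: DF=(1028739/1000000 − 17/400·(0))/(1+17/400) = 2467/2500 ≈ 0.986800
step 2 [1y] swap r/2=191/19677: DF=(1 − 191/19677·(0.986800))/(1+191/19677) = 9809/10000 ≈ 0.980900
step 3 [1.5y] bond c/2=1/100: DF=(985439/1000000 − 1/100·(0.986800+0.980900))/(1+1/100) = 4781/5000 ≈ 0.956200

1 1/2 2467/2500
2 1 9809/10000
3 3/2 4781/5000
s(1.5y) = (1/(4781/5000) − 1)/(3/2) = 146/4781 ≈ 3.0538%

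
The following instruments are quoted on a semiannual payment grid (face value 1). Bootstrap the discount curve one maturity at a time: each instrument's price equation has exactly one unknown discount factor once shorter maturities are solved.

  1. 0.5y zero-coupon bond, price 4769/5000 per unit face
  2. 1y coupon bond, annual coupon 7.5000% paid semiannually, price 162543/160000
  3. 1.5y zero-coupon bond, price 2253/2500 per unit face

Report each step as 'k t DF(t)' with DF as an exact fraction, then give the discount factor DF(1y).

step 1 [0.5y] zero: DF = P = 4769/5000 ≈ 0.953800
step 2 [1y] bond c/2=3/80: DF=(162543/160000 − 3/80·(0.953800))/(1+3/80) = 9447/10000 ≈ 0.944700
step 3 [1.5y] zero: DF = P = 2253/2500 ≈ 0.901200

1 1/2 4769/5000
2 1 9447/10000
3 3/2 2253/2500
DF(1y) = 9447/10000 ≈ 0.944700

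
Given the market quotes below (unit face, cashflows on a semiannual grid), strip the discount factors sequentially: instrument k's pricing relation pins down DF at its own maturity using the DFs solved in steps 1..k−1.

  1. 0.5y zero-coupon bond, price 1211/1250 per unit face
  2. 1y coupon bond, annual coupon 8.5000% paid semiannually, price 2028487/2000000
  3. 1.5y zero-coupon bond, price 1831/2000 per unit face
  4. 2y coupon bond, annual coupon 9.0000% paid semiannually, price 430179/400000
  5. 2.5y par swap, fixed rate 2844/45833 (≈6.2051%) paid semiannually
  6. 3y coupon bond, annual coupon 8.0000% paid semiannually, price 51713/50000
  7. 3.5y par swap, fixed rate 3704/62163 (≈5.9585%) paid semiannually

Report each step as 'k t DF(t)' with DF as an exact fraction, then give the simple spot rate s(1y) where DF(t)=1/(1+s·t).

1 1/2 1211/1250
2 1 4667/5000
3 3/2 1831/2000
4 2 4539/5000
5 5/2 4289/5000
6 3 4091/5000
7 7/2 2037/2500
s(1y) = (1/(4667/5000) − 1)/(1) = 333/4667 ≈ 7.1352%

step 1 [0.5y] zero: DF = P = 1211/1250 ≈ 0.968800
step 2 [1y] bond c/2=17/400: DF=(2028487/2000000 − 17/400·(0.968800))/(1+17/400) = 4667/5000 ≈ 0.933400
step 3 [1.5y] zero: DF = P = 1831/2000 ≈ 0.915500
step 4 [2y] bond c/2=9/200: DF=(430179/400000 − 9/200·(0.968800+0.933400+0.915500))/(1+9/200) = 4539/5000 ≈ 0.907800
step 5 [2.5y] swap r/2=1422/45833: DF=(1 − 1422/45833·(0.968800+0.933400+0.915500+0.907800))/(1+1422/45833) = 4289/5000 ≈ 0.857800
step 6 [3y] bond c/2=1/25: DF=(51713/50000 − 1/25·(0.968800+0.933400+0.915500+0.907800+0.857800))/(1+1/25) = 4091/5000 ≈ 0.818200
step 7 [3.5y] swap r/2=1852/62163: DF=(1 − 1852/62163·(0.968800+0.933400+0.915500+0.907800+0.857800+0.818200))/(1+1852/62163) = 2037/2500 ≈ 0.814800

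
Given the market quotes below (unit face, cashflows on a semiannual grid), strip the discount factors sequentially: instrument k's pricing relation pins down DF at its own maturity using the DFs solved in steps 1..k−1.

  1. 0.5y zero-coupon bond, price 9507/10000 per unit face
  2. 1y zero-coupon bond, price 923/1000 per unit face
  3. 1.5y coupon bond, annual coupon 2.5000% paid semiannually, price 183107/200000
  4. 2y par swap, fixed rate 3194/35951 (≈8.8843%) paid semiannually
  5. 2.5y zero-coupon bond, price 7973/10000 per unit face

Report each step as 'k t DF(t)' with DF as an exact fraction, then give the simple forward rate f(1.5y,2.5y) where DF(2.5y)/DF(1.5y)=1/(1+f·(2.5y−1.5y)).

1 1/2 9507/10000
2 1 923/1000
3 3/2 8811/10000
4 2 8403/10000
5 5/2 7973/10000
f(1.5y,2.5y) = ((8811/10000)/(7973/10000) − 1)/(1) = 838/7973 ≈ 10.5105%

step 1 [0.5y] zero: DF = P = 9507/10000 ≈ 0.950700
step 2 [1y] zero: DF = P = 923/1000 ≈ 0.923000
step 3 [1.5y] bond c/2=1/80: DF=(183107/200000 − 1/80·(0.950700+0.923000))/(1+1/80) = 8811/10000 ≈ 0.881100
step 4 [2y] swap r/2=1597/35951: DF=(1 − 1597/35951·(0.950700+0.923000+0.881100))/(1+1597/35951) = 8403/10000 ≈ 0.840300
step 5 [2.5y] zero: DF = P = 7973/10000 ≈ 0.797300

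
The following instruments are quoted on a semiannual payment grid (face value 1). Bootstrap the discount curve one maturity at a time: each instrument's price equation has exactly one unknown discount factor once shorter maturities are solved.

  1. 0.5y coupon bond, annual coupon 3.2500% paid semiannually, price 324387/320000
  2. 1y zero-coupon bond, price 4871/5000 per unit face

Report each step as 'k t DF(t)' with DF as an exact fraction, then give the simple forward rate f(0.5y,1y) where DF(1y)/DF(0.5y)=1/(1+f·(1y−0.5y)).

step 1 [0.5y] bond c/2=13/800: DF=(324387/320000 − 13/800·(0))/(1+13/800) = 399/400 ≈ 0.997500
step 2 [1y] zero: DF = P = 4871/5000 ≈ 0.974200

1 1/2 399/400
2 1 4871/5000
f(0.5y,1y) = ((399/400)/(4871/5000) − 1)/(1/2) = 233/4871 ≈ 4.7834%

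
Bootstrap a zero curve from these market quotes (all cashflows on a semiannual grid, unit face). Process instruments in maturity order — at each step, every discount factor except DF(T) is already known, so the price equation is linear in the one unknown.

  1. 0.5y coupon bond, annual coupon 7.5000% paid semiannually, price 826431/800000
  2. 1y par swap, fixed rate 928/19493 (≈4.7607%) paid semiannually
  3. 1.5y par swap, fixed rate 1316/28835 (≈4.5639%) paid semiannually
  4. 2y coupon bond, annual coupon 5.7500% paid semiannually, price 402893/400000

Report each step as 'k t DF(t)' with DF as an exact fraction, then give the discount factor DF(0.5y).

1 1/2 9957/10000
2 1 596/625
3 3/2 4671/5000
4 2 1797/2000
DF(0.5y) = 9957/10000 ≈ 0.995700

step 1 [0.5y] bond c/2=3/80: DF=(826431/800000 − 3/80·(0))/(1+3/80) = 9957/10000 ≈ 0.995700
step 2 [1y] swap r/2=464/19493: DF=(1 − 464/19493·(0.995700))/(1+464/19493) = 596/625 ≈ 0.953600
step 3 [1.5y] swap r/2=658/28835: DF=(1 − 658/28835·(0.995700+0.953600))/(1+658/28835) = 4671/5000 ≈ 0.934200
step 4 [2y] bond c/2=23/800: DF=(402893/400000 − 23/800·(0.995700+0.953600+0.934200))/(1+23/800) = 1797/2000 ≈ 0.898500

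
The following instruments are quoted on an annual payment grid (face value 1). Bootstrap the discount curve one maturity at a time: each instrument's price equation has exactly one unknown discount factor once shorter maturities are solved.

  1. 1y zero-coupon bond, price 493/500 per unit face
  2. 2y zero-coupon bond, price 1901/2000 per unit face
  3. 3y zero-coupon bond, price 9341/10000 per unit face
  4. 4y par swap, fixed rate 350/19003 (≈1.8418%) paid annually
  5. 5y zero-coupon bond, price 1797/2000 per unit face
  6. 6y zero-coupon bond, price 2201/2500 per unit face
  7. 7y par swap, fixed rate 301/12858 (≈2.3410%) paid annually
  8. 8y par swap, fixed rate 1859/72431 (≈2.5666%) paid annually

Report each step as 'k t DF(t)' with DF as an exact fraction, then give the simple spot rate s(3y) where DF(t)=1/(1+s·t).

1 1 493/500
2 2 1901/2000
3 3 9341/10000
4 4 93/100
5 5 1797/2000
6 6 2201/2500
7 7 1699/2000
8 8 8141/10000
s(3y) = (1/(9341/10000) − 1)/(3) = 659/28023 ≈ 2.3516%

step 1 [1y] zero: DF = P = 493/500 ≈ 0.986000
step 2 [2y] zero: DF = P = 1901/2000 ≈ 0.950500
step 3 [3y] zero: DF = P = 9341/10000 ≈ 0.934100
step 4 [4y] swap r/1=350/19003: DF=(1 − 350/19003·(0.986000+0.950500+0.934100))/(1+350/19003) = 93/100 ≈ 0.930000
step 5 [5y] zero: DF = P = 1797/2000 ≈ 0.898500
step 6 [6y] zero: DF = P = 2201/2500 ≈ 0.880400
step 7 [7y] swap r/1=301/12858: DF=(1 − 301/12858·(0.986000+0.950500+0.934100+0.930000+0.898500+0.880400))/(1+301/12858) = 1699/2000 ≈ 0.849500
step 8 [8y] swap r/1=1859/72431: DF=(1 − 1859/72431·(0.986000+0.950500+0.934100+0.930000+0.898500+0.880400+0.849500))/(1+1859/72431) = 8141/10000 ≈ 0.814100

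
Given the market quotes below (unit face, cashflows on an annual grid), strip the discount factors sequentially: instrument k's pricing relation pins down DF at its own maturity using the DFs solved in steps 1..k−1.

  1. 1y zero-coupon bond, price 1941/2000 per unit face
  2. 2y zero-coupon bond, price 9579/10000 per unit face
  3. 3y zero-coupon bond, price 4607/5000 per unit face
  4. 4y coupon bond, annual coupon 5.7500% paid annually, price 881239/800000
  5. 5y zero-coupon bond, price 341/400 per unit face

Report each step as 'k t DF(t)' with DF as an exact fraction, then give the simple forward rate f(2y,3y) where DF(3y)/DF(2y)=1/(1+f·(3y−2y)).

1 1 1941/2000
2 2 9579/10000
3 3 4607/5000
4 4 8867/10000
5 5 341/400
f(2y,3y) = ((9579/10000)/(4607/5000) − 1)/(1) = 365/9214 ≈ 3.9614%

step 1 [1y] zero: DF = P = 1941/2000 ≈ 0.970500
step 2 [2y] zero: DF = P = 9579/10000 ≈ 0.957900
step 3 [3y] zero: DF = P = 4607/5000 ≈ 0.921400
step 4 [4y] bond c/1=23/400: DF=(881239/800000 − 23/400·(0.970500+0.957900+0.921400))/(1+23/400) = 8867/10000 ≈ 0.886700
step 5 [5y] zero: DF = P = 341/400 ≈ 0.852500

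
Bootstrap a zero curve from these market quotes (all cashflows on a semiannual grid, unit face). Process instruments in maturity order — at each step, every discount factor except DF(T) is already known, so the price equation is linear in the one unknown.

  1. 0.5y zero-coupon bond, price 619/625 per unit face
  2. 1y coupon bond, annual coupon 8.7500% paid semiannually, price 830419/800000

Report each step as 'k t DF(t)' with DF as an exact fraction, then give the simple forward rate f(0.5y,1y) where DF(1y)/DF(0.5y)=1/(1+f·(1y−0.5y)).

step 1 [0.5y] zero: DF = P = 619/625 ≈ 0.990400
step 2 [1y] bond c/2=7/160: DF=(830419/800000 − 7/160·(0.990400))/(1+7/160) = 953/1000 ≈ 0.953000

1 1/2 619/625
2 1 953/1000
f(0.5y,1y) = ((619/625)/(953/1000) − 1)/(1/2) = 374/4765 ≈ 7.8489%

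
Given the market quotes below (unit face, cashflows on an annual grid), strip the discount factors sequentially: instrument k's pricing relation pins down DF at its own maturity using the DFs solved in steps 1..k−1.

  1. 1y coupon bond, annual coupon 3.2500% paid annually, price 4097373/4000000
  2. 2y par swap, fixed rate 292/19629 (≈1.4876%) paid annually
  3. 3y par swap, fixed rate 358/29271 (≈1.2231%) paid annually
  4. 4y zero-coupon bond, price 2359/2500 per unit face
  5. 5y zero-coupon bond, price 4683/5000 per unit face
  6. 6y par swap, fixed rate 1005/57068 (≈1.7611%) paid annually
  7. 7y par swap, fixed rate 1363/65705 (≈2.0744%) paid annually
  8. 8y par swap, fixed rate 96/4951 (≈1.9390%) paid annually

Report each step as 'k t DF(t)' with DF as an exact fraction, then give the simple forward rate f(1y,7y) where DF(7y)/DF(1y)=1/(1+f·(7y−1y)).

1 1 9921/10000
2 2 2427/2500
3 3 4821/5000
4 4 2359/2500
5 5 4683/5000
6 6 1799/2000
7 7 8637/10000
8 8 107/125
f(1y,7y) = ((9921/10000)/(8637/10000) − 1)/(6) = 214/8637 ≈ 2.4777%

step 1 [1y] bond c/1=13/400: DF=(4097373/4000000 − 13/400·(0))/(1+13/400) = 9921/10000 ≈ 0.992100
step 2 [2y] swap r/1=292/19629: DF=(1 − 292/19629·(0.992100))/(1+292/19629) = 2427/2500 ≈ 0.970800
step 3 [3y] swap r/1=358/29271: DF=(1 − 358/29271·(0.992100+0.970800))/(1+358/29271) = 4821/5000 ≈ 0.964200
step 4 [4y] zero: DF = P = 2359/2500 ≈ 0.943600
step 5 [5y] zero: DF = P = 4683/5000 ≈ 0.936600
step 6 [6y] swap r/1=1005/57068: DF=(1 − 1005/57068·(0.992100+0.970800+0.964200+0.943600+0.936600))/(1+1005/57068) = 1799/2000 ≈ 0.899500
step 7 [7y] swap r/1=1363/65705: DF=(1 − 1363/65705·(0.992100+0.970800+0.964200+0.943600+0.936600+0.899500))/(1+1363/65705) = 8637/10000 ≈ 0.863700
step 8 [8y] swap r/1=96/4951: DF=(1 − 96/4951·(0.992100+0.970800+0.964200+0.943600+0.936600+0.899500+0.863700))/(1+96/4951) = 107/125 ≈ 0.856000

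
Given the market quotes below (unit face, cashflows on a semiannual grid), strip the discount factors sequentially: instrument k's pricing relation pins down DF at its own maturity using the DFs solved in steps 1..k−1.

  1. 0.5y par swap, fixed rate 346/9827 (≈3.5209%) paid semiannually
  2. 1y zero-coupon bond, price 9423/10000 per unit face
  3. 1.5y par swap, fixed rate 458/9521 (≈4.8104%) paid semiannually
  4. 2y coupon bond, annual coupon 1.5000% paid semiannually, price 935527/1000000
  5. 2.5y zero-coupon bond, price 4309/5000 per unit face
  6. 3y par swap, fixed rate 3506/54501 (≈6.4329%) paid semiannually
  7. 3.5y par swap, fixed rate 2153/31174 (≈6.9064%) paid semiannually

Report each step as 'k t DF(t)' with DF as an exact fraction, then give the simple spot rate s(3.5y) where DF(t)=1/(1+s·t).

1 1/2 9827/10000
2 1 9423/10000
3 3/2 9313/10000
4 2 9073/10000
5 5/2 4309/5000
6 3 8247/10000
7 7/2 7847/10000
s(3.5y) = (1/(7847/10000) − 1)/(7/2) = 4306/54929 ≈ 7.8392%

step 1 [0.5y] swap r/2=173/9827: DF=(1 − 173/9827·(0))/(1+173/9827) = 9827/10000 ≈ 0.982700
step 2 [1y] zero: DF = P = 9423/10000 ≈ 0.942300
step 3 [1.5y] swap r/2=229/9521: DF=(1 − 229/9521·(0.982700+0.942300))/(1+229/9521) = 9313/10000 ≈ 0.931300
step 4 [2y] bond c/2=3/400: DF=(935527/1000000 − 3/400·(0.982700+0.942300+0.931300))/(1+3/400) = 9073/10000 ≈ 0.907300
step 5 [2.5y] zero: DF = P = 4309/5000 ≈ 0.861800
step 6 [3y] swap r/2=1753/54501: DF=(1 − 1753/54501·(0.982700+0.942300+0.931300+0.907300+0.861800))/(1+1753/54501) = 8247/10000 ≈ 0.824700
step 7 [3.5y] swap r/2=2153/62348: DF=(1 − 2153/62348·(0.982700+0.942300+0.931300+0.907300+0.861800+0.824700))/(1+2153/62348) = 7847/10000 ≈ 0.784700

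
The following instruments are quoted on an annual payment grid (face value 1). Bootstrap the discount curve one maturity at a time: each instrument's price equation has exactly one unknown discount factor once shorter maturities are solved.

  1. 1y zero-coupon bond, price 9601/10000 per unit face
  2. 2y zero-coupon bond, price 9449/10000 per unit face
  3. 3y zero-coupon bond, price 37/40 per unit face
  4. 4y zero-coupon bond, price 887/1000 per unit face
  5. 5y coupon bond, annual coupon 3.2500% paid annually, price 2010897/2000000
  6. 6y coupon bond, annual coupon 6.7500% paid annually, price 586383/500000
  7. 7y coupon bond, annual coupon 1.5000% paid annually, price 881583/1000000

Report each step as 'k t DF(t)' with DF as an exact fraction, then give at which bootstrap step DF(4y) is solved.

1 1 9601/10000
2 2 9449/10000
3 3 37/40
4 4 887/1000
5 5 1071/1250
6 6 4047/5000
7 7 789/1000
DF(4y) is solved at step 4

step 1 [1y] zero: DF = P = 9601/10000 ≈ 0.960100
step 2 [2y] zero: DF = P = 9449/10000 ≈ 0.944900
step 3 [3y] zero: DF = P = 37/40 ≈ 0.925000
step 4 [4y] zero: DF = P = 887/1000 ≈ 0.887000
step 5 [5y] bond c/1=13/400: DF=(2010897/2000000 − 13/400·(0.960100+0.944900+0.925000+0.887000))/(1+13/400) = 1071/1250 ≈ 0.856800
step 6 [6y] bond c/1=27/400: DF=(586383/500000 − 27/400·(0.960100+0.944900+0.925000+0.887000+0.856800))/(1+27/400) = 4047/5000 ≈ 0.809400
step 7 [7y] bond c/1=3/200: DF=(881583/1000000 − 3/200·(0.960100+0.944900+0.925000+0.887000+0.856800+0.809400))/(1+3/200) = 789/1000 ≈ 0.789000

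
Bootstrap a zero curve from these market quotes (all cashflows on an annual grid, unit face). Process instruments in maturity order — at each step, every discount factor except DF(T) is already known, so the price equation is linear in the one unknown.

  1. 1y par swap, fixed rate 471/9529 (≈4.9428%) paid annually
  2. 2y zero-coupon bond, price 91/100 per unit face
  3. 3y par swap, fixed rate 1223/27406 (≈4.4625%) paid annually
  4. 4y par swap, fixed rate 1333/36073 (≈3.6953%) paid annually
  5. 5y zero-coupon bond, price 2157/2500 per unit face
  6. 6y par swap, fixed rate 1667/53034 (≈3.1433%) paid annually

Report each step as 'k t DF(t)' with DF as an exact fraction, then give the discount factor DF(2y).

step 1 [1y] swap r/1=471/9529: DF=(1 − 471/9529·(0))/(1+471/9529) = 9529/10000 ≈ 0.952900
step 2 [2y] zero: DF = P = 91/100 ≈ 0.910000
step 3 [3y] swap r/1=1223/27406: DF=(1 − 1223/27406·(0.952900+0.910000))/(1+1223/27406) = 8777/10000 ≈ 0.877700
step 4 [4y] swap r/1=1333/36073: DF=(1 − 1333/36073·(0.952900+0.910000+0.877700))/(1+1333/36073) = 8667/10000 ≈ 0.866700
step 5 [5y] zero: DF = P = 2157/2500 ≈ 0.862800
step 6 [6y] swap r/1=1667/53034: DF=(1 − 1667/53034·(0.952900+0.910000+0.877700+0.866700+0.862800))/(1+1667/53034) = 8333/10000 ≈ 0.833300

1 1 9529/10000
2 2 91/100
3 3 8777/10000
4 4 8667/10000
5 5 2157/2500
6 6 8333/10000
DF(2y) = 91/100 ≈ 0.910000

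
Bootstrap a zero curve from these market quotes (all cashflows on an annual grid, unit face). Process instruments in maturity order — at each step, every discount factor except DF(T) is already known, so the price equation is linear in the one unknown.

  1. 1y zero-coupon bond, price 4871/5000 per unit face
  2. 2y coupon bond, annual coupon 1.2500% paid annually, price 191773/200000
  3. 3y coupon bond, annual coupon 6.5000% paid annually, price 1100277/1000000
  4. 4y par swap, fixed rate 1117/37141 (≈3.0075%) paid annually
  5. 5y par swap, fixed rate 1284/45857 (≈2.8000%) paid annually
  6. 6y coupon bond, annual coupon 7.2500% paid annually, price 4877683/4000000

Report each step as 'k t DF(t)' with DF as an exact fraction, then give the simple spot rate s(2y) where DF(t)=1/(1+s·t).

step 1 [1y] zero: DF = P = 4871/5000 ≈ 0.974200
step 2 [2y] bond c/1=1/80: DF=(191773/200000 − 1/80·(0.974200))/(1+1/80) = 187/200 ≈ 0.935000
step 3 [3y] bond c/1=13/200: DF=(1100277/1000000 − 13/200·(0.974200+0.935000))/(1+13/200) = 4583/5000 ≈ 0.916600
step 4 [4y] swap r/1=1117/37141: DF=(1 − 1117/37141·(0.974200+0.935000+0.916600))/(1+1117/37141) = 8883/10000 ≈ 0.888300
step 5 [5y] swap r/1=1284/45857: DF=(1 − 1284/45857·(0.974200+0.935000+0.916600+0.888300))/(1+1284/45857) = 2179/2500 ≈ 0.871600
step 6 [6y] bond c/1=29/400: DF=(4877683/4000000 − 29/400·(0.974200+0.935000+0.916600+0.888300+0.871600))/(1+29/400) = 827/1000 ≈ 0.827000

1 1 4871/5000
2 2 187/200
3 3 4583/5000
4 4 8883/10000
5 5 2179/2500
6 6 827/1000
s(2y) = (1/(187/200) − 1)/(2) = 13/374 ≈ 3.4759%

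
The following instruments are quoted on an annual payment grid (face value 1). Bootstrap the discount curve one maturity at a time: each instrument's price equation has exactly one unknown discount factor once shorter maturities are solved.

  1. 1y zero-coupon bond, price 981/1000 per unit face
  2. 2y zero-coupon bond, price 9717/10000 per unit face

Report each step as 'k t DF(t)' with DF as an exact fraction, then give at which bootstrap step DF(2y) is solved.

step 1 [1y] zero: DF = P = 981/1000 ≈ 0.981000
step 2 [2y] zero: DF = P = 9717/10000 ≈ 0.971700

1 1 981/1000
2 2 9717/10000
DF(2y) is solved at step 2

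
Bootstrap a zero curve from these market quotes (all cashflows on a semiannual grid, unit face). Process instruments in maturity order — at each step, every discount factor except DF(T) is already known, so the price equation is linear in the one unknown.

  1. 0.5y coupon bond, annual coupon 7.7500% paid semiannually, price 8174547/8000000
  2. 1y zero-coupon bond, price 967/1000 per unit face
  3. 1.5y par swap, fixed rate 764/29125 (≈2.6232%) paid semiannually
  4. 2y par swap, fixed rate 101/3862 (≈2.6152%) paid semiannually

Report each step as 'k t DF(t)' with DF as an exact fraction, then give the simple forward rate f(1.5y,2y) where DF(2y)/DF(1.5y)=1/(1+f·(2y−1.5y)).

step 1 [0.5y] bond c/2=31/800: DF=(8174547/8000000 − 31/800·(0))/(1+31/800) = 9837/10000 ≈ 0.983700
step 2 [1y] zero: DF = P = 967/1000 ≈ 0.967000
step 3 [1.5y] swap r/2=382/29125: DF=(1 − 382/29125·(0.983700+0.967000))/(1+382/29125) = 4809/5000 ≈ 0.961800
step 4 [2y] swap r/2=101/7724: DF=(1 − 101/7724·(0.983700+0.967000+0.961800))/(1+101/7724) = 1899/2000 ≈ 0.949500

1 1/2 9837/10000
2 1 967/1000
3 3/2 4809/5000
4 2 1899/2000
f(1.5y,2y) = ((4809/5000)/(1899/2000) − 1)/(1/2) = 82/3165 ≈ 2.5908%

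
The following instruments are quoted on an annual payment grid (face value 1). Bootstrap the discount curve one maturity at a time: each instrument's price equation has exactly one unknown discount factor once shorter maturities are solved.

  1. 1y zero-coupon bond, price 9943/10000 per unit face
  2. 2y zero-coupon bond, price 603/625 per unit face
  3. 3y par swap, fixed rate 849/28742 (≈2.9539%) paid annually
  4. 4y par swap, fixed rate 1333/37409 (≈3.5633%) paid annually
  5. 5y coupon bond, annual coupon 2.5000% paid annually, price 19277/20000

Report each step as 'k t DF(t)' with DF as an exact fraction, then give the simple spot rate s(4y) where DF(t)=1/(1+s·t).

step 1 [1y] zero: DF = P = 9943/10000 ≈ 0.994300
step 2 [2y] zero: DF = P = 603/625 ≈ 0.964800
step 3 [3y] swap r/1=849/28742: DF=(1 − 849/28742·(0.994300+0.964800))/(1+849/28742) = 9151/10000 ≈ 0.915100
step 4 [4y] swap r/1=1333/37409: DF=(1 − 1333/37409·(0.994300+0.964800+0.915100))/(1+1333/37409) = 8667/10000 ≈ 0.866700
step 5 [5y] bond c/1=1/40: DF=(19277/20000 − 1/40·(0.994300+0.964800+0.915100+0.866700))/(1+1/40) = 8491/10000 ≈ 0.849100

1 1 9943/10000
2 2 603/625
3 3 9151/10000
4 4 8667/10000
5 5 8491/10000
s(4y) = (1/(8667/10000) − 1)/(4) = 1333/34668 ≈ 3.8450%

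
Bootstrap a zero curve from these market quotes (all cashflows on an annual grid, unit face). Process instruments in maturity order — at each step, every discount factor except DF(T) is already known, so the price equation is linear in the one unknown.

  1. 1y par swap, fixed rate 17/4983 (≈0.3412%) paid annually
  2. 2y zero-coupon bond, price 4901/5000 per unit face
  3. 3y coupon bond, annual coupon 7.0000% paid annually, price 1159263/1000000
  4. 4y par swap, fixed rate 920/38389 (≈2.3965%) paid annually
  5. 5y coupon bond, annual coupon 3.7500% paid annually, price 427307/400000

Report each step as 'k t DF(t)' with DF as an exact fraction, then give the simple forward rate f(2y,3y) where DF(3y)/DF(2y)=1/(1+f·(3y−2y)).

1 1 4983/5000
2 2 4901/5000
3 3 9541/10000
4 4 227/250
5 5 8909/10000
f(2y,3y) = ((4901/5000)/(9541/10000) − 1)/(1) = 9/329 ≈ 2.7356%

step 1 [1y] swap r/1=17/4983: DF=(1 − 17/4983·(0))/(1+17/4983) = 4983/5000 ≈ 0.996600
step 2 [2y] zero: DF = P = 4901/5000 ≈ 0.980200
step 3 [3y] bond c/1=7/100: DF=(1159263/1000000 − 7/100·(0.996600+0.980200))/(1+7/100) = 9541/10000 ≈ 0.954100
step 4 [4y] swap r/1=920/38389: DF=(1 − 920/38389·(0.996600+0.980200+0.954100))/(1+920/38389) = 227/250 ≈ 0.908000
step 5 [5y] bond c/1=3/80: DF=(427307/400000 − 3/80·(0.996600+0.980200+0.954100+0.908000))/(1+3/80) = 8909/10000 ≈ 0.890900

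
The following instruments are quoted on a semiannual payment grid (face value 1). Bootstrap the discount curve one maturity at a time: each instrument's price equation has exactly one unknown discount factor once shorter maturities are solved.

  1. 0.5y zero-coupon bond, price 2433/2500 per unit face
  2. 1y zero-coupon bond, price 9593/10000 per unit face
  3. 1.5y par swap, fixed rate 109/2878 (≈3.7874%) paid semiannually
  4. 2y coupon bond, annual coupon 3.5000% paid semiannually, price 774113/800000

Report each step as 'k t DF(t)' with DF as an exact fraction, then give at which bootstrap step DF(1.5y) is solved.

step 1 [0.5y] zero: DF = P = 2433/2500 ≈ 0.973200
step 2 [1y] zero: DF = P = 9593/10000 ≈ 0.959300
step 3 [1.5y] swap r/2=109/5756: DF=(1 − 109/5756·(0.973200+0.959300))/(1+109/5756) = 1891/2000 ≈ 0.945500
step 4 [2y] bond c/2=7/400: DF=(774113/800000 − 7/400·(0.973200+0.959300+0.945500))/(1+7/400) = 1803/2000 ≈ 0.901500

1 1/2 2433/2500
2 1 9593/10000
3 3/2 1891/2000
4 2 1803/2000
DF(1.5y) is solved at step 3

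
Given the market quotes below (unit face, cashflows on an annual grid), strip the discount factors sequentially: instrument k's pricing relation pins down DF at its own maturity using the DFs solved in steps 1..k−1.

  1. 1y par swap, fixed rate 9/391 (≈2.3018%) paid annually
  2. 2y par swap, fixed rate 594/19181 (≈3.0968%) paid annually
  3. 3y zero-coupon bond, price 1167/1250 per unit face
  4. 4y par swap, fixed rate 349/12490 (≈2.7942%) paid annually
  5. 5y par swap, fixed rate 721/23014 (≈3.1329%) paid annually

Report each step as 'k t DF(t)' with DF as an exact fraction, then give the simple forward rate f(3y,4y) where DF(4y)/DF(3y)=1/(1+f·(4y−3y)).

1 1 391/400
2 2 4703/5000
3 3 1167/1250
4 4 8953/10000
5 5 4279/5000
f(3y,4y) = ((1167/1250)/(8953/10000) − 1)/(1) = 383/8953 ≈ 4.2779%

step 1 [1y] swap r/1=9/391: DF=(1 − 9/391·(0))/(1+9/391) = 391/400 ≈ 0.977500
step 2 [2y] swap r/1=594/19181: DF=(1 − 594/19181·(0.977500))/(1+594/19181) = 4703/5000 ≈ 0.940600
step 3 [3y] zero: DF = P = 1167/1250 ≈ 0.933600
step 4 [4y] swap r/1=349/12490: DF=(1 − 349/12490·(0.977500+0.940600+0.933600))/(1+349/12490) = 8953/10000 ≈ 0.895300
step 5 [5y] swap r/1=721/23014: DF=(1 − 721/23014·(0.977500+0.940600+0.933600+0.895300))/(1+721/23014) = 4279/5000 ≈ 0.855800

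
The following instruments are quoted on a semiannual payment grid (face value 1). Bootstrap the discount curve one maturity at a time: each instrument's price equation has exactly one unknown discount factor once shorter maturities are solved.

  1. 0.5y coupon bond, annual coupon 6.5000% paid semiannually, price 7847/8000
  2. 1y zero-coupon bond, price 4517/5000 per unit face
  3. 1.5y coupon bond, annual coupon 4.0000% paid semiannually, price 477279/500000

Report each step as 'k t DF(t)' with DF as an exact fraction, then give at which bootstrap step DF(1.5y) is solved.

step 1 [0.5y] bond c/2=13/400: DF=(7847/8000 − 13/400·(0))/(1+13/400) = 19/20 ≈ 0.950000
step 2 [1y] zero: DF = P = 4517/5000 ≈ 0.903400
step 3 [1.5y] bond c/2=1/50: DF=(477279/500000 − 1/50·(0.950000+0.903400))/(1+1/50) = 1799/2000 ≈ 0.899500

1 1/2 19/20
2 1 4517/5000
3 3/2 1799/2000
DF(1.5y) is solved at step 3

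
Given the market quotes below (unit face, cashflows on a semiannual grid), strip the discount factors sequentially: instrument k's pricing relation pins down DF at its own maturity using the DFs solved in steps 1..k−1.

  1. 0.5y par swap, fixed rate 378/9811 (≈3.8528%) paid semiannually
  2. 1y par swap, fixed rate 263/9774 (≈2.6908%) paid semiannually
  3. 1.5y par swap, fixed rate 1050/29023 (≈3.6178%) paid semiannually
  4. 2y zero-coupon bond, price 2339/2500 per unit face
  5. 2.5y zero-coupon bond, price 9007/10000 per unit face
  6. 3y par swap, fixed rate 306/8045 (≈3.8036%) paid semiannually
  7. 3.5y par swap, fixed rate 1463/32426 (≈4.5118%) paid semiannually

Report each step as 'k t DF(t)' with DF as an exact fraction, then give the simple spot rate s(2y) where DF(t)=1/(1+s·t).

1 1/2 9811/10000
2 1 9737/10000
3 3/2 379/400
4 2 2339/2500
5 5/2 9007/10000
6 3 8929/10000
7 7/2 8537/10000
s(2y) = (1/(2339/2500) − 1)/(2) = 161/4678 ≈ 3.4416%

step 1 [0.5y] swap r/2=189/9811: DF=(1 − 189/9811·(0))/(1+189/9811) = 9811/10000 ≈ 0.981100
step 2 [1y] swap r/2=263/19548: DF=(1 − 263/19548·(0.981100))/(1+263/19548) = 9737/10000 ≈ 0.973700
step 3 [1.5y] swap r/2=525/29023: DF=(1 − 525/29023·(0.981100+0.973700))/(1+525/29023) = 379/400 ≈ 0.947500
step 4 [2y] zero: DF = P = 2339/2500 ≈ 0.935600
step 5 [2.5y] zero: DF = P = 9007/10000 ≈ 0.900700
step 6 [3y] swap r/2=153/8045: DF=(1 − 153/8045·(0.981100+0.973700+0.947500+0.935600+0.900700))/(1+153/8045) = 8929/10000 ≈ 0.892900
step 7 [3.5y] swap r/2=1463/64852: DF=(1 − 1463/64852·(0.981100+0.973700+0.947500+0.935600+0.900700+0.892900))/(1+1463/64852) = 8537/10000 ≈ 0.853700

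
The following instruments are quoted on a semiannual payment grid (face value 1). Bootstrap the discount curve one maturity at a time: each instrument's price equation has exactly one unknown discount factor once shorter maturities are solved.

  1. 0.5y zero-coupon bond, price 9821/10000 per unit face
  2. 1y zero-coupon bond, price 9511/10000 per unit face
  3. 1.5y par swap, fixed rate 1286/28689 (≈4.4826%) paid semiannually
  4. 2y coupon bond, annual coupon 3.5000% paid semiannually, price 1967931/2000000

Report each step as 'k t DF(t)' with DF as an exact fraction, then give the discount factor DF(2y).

step 1 [0.5y] zero: DF = P = 9821/10000 ≈ 0.982100
step 2 [1y] zero: DF = P = 9511/10000 ≈ 0.951100
step 3 [1.5y] swap r/2=643/28689: DF=(1 − 643/28689·(0.982100+0.951100))/(1+643/28689) = 9357/10000 ≈ 0.935700
step 4 [2y] bond c/2=7/400: DF=(1967931/2000000 − 7/400·(0.982100+0.951100+0.935700))/(1+7/400) = 9177/10000 ≈ 0.917700

1 1/2 9821/10000
2 1 9511/10000
3 3/2 9357/10000
4 2 9177/10000
DF(2y) = 9177/10000 ≈ 0.917700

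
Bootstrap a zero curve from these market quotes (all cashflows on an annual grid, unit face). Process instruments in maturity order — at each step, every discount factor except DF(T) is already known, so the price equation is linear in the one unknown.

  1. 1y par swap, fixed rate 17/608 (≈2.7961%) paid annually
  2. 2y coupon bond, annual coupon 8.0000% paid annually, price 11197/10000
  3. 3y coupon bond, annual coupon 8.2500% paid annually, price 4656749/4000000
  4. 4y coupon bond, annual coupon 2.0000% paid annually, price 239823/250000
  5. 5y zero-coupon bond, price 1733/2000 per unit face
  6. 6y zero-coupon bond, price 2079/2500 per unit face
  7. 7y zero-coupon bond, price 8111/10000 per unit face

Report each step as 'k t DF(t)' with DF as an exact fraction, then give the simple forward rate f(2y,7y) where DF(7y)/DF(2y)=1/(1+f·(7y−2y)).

1 1 608/625
2 2 9647/10000
3 3 4639/5000
4 4 8843/10000
5 5 1733/2000
6 6 2079/2500
7 7 8111/10000
f(2y,7y) = ((9647/10000)/(8111/10000) − 1)/(5) = 1536/40555 ≈ 3.7874%

step 1 [1y] swap r/1=17/608: DF=(1 − 17/608·(0))/(1+17/608) = 608/625 ≈ 0.972800
step 2 [2y] bond c/1=2/25: DF=(11197/10000 − 2/25·(0.972800))/(1+2/25) = 9647/10000 ≈ 0.964700
step 3 [3y] bond c/1=33/400: DF=(4656749/4000000 − 33/400·(0.972800+0.964700))/(1+33/400) = 4639/5000 ≈ 0.927800
step 4 [4y] bond c/1=1/50: DF=(239823/250000 − 1/50·(0.972800+0.964700+0.927800))/(1+1/50) = 8843/10000 ≈ 0.884300
step 5 [5y] zero: DF = P = 1733/2000 ≈ 0.866500
step 6 [6y] zero: DF = P = 2079/2500 ≈ 0.831600
step 7 [7y] zero: DF = P = 8111/10000 ≈ 0.811100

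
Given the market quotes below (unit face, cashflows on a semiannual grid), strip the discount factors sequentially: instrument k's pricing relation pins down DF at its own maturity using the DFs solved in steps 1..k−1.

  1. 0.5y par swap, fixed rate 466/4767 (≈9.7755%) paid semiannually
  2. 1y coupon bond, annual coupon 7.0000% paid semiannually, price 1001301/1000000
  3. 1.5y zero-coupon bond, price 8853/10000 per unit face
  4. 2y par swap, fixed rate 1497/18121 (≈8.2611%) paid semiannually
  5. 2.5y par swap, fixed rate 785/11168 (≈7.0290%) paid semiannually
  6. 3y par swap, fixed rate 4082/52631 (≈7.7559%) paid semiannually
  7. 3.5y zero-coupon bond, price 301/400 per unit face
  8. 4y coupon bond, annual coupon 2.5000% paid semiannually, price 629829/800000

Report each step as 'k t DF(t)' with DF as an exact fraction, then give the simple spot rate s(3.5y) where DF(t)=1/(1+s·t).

step 1 [0.5y] swap r/2=233/4767: DF=(1 − 233/4767·(0))/(1+233/4767) = 4767/5000 ≈ 0.953400
step 2 [1y] bond c/2=7/200: DF=(1001301/1000000 − 7/200·(0.953400))/(1+7/200) = 1169/1250 ≈ 0.935200
step 3 [1.5y] zero: DF = P = 8853/10000 ≈ 0.885300
step 4 [2y] swap r/2=1497/36242: DF=(1 − 1497/36242·(0.953400+0.935200+0.885300))/(1+1497/36242) = 8503/10000 ≈ 0.850300
step 5 [2.5y] swap r/2=785/22336: DF=(1 − 785/22336·(0.953400+0.935200+0.885300+0.850300))/(1+785/22336) = 843/1000 ≈ 0.843000
step 6 [3y] swap r/2=2041/52631: DF=(1 − 2041/52631·(0.953400+0.935200+0.885300+0.850300+0.843000))/(1+2041/52631) = 7959/10000 ≈ 0.795900
step 7 [3.5y] zero: DF = P = 301/400 ≈ 0.752500
step 8 [4y] bond c/2=1/80: DF=(629829/800000 − 1/80·(0.953400+0.935200+0.885300+0.850300+0.843000+0.795900+0.752500))/(1+1/80) = 7033/10000 ≈ 0.703300

1 1/2 4767/5000
2 1 1169/1250
3 3/2 8853/10000
4 2 8503/10000
5 5/2 843/1000
6 3 7959/10000
7 7/2 301/400
8 4 7033/10000
s(3.5y) = (1/(301/400) − 1)/(7/2) = 198/2107 ≈ 9.3972%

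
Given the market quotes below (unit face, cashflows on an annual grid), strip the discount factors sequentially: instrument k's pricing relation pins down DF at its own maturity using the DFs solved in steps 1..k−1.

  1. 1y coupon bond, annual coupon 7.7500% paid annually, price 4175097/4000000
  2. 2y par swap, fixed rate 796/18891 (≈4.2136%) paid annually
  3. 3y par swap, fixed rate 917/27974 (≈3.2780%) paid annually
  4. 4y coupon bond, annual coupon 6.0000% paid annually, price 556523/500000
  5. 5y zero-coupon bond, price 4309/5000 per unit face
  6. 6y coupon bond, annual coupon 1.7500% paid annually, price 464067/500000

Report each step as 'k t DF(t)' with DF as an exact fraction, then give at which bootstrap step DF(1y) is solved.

step 1 [1y] bond c/1=31/400: DF=(4175097/4000000 − 31/400·(0))/(1+31/400) = 9687/10000 ≈ 0.968700
step 2 [2y] swap r/1=796/18891: DF=(1 − 796/18891·(0.968700))/(1+796/18891) = 2301/2500 ≈ 0.920400
step 3 [3y] swap r/1=917/27974: DF=(1 − 917/27974·(0.968700+0.920400))/(1+917/27974) = 9083/10000 ≈ 0.908300
step 4 [4y] bond c/1=3/50: DF=(556523/500000 − 3/50·(0.968700+0.920400+0.908300))/(1+3/50) = 8917/10000 ≈ 0.891700
step 5 [5y] zero: DF = P = 4309/5000 ≈ 0.861800
step 6 [6y] bond c/1=7/400: DF=(464067/500000 − 7/400·(0.968700+0.920400+0.908300+0.891700+0.861800))/(1+7/400) = 8339/10000 ≈ 0.833900

1 1 9687/10000
2 2 2301/2500
3 3 9083/10000
4 4 8917/10000
5 5 4309/5000
6 6 8339/10000
DF(1y) is solved at step 1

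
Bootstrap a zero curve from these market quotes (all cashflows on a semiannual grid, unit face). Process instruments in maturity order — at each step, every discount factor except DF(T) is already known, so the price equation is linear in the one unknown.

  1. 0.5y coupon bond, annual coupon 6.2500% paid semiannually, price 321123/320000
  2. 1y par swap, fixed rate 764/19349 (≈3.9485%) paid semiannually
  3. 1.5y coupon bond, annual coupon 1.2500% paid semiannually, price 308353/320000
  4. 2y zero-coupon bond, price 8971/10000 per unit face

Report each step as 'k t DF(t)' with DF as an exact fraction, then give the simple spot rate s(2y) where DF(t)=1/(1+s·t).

step 1 [0.5y] bond c/2=1/32: DF=(321123/320000 − 1/32·(0))/(1+1/32) = 9731/10000 ≈ 0.973100
step 2 [1y] swap r/2=382/19349: DF=(1 − 382/19349·(0.973100))/(1+382/19349) = 4809/5000 ≈ 0.961800
step 3 [1.5y] bond c/2=1/160: DF=(308353/320000 − 1/160·(0.973100+0.961800))/(1+1/160) = 591/625 ≈ 0.945600
step 4 [2y] zero: DF = P = 8971/10000 ≈ 0.897100

1 1/2 9731/10000
2 1 4809/5000
3 3/2 591/625
4 2 8971/10000
s(2y) = (1/(8971/10000) − 1)/(2) = 1029/17942 ≈ 5.7351%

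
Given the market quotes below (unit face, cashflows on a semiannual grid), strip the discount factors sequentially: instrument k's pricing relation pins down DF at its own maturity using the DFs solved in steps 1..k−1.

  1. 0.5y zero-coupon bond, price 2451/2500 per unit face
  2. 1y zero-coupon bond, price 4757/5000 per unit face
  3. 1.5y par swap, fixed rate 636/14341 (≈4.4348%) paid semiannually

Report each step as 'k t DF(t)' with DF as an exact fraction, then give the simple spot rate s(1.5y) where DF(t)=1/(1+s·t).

step 1 [0.5y] zero: DF = P = 2451/2500 ≈ 0.980400
step 2 [1y] zero: DF = P = 4757/5000 ≈ 0.951400
step 3 [1.5y] swap r/2=318/14341: DF=(1 − 318/14341·(0.980400+0.951400))/(1+318/14341) = 2341/2500 ≈ 0.936400

1 1/2 2451/2500
2 1 4757/5000
3 3/2 2341/2500
s(1.5y) = (1/(2341/2500) − 1)/(3/2) = 106/2341 ≈ 4.5280%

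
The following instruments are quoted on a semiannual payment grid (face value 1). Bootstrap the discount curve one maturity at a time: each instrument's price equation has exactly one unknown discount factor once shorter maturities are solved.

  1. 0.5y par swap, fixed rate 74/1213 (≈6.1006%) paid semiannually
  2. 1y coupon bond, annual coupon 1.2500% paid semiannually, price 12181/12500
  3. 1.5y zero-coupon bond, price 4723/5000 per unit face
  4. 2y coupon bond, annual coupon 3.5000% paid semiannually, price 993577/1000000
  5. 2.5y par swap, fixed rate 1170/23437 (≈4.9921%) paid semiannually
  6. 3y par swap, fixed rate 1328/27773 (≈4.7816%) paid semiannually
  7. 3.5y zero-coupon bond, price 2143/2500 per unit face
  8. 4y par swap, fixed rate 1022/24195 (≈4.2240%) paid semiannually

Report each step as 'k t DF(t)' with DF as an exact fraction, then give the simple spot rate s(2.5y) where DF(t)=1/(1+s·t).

step 1 [0.5y] swap r/2=37/1213: DF=(1 − 37/1213·(0))/(1+37/1213) = 1213/1250 ≈ 0.970400
step 2 [1y] bond c/2=1/160: DF=(12181/12500 − 1/160·(0.970400))/(1+1/160) = 1203/1250 ≈ 0.962400
step 3 [1.5y] zero: DF = P = 4723/5000 ≈ 0.944600
step 4 [2y] bond c/2=7/400: DF=(993577/1000000 − 7/400·(0.970400+0.962400+0.944600))/(1+7/400) = 927/1000 ≈ 0.927000
step 5 [2.5y] swap r/2=585/23437: DF=(1 − 585/23437·(0.970400+0.962400+0.944600+0.927000))/(1+585/23437) = 883/1000 ≈ 0.883000
step 6 [3y] swap r/2=664/27773: DF=(1 − 664/27773·(0.970400+0.962400+0.944600+0.927000+0.883000))/(1+664/27773) = 542/625 ≈ 0.867200
step 7 [3.5y] zero: DF = P = 2143/2500 ≈ 0.857200
step 8 [4y] swap r/2=511/24195: DF=(1 − 511/24195·(0.970400+0.962400+0.944600+0.927000+0.883000+0.867200+0.857200))/(1+511/24195) = 8467/10000 ≈ 0.846700

1 1/2 1213/1250
2 1 1203/1250
3 3/2 4723/5000
4 2 927/1000
5 5/2 883/1000
6 3 542/625
7 7/2 2143/2500
8 4 8467/10000
s(2.5y) = (1/(883/1000) − 1)/(5/2) = 234/4415 ≈ 5.3001%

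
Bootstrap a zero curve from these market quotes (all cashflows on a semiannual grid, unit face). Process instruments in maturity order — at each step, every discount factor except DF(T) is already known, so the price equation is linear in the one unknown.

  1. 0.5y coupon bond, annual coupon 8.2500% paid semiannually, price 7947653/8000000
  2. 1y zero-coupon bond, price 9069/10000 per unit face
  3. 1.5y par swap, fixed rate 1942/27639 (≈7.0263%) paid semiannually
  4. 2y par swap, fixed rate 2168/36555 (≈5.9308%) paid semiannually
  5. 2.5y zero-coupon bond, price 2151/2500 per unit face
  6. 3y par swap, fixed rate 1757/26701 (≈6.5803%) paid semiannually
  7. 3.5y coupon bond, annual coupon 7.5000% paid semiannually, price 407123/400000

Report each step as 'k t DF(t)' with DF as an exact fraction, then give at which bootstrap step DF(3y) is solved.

step 1 [0.5y] bond c/2=33/800: DF=(7947653/8000000 − 33/800·(0))/(1+33/800) = 9541/10000 ≈ 0.954100
step 2 [1y] zero: DF = P = 9069/10000 ≈ 0.906900
step 3 [1.5y] swap r/2=971/27639: DF=(1 − 971/27639·(0.954100+0.906900))/(1+971/27639) = 9029/10000 ≈ 0.902900
step 4 [2y] swap r/2=1084/36555: DF=(1 − 1084/36555·(0.954100+0.906900+0.902900))/(1+1084/36555) = 2229/2500 ≈ 0.891600
step 5 [2.5y] zero: DF = P = 2151/2500 ≈ 0.860400
step 6 [3y] swap r/2=1757/53402: DF=(1 − 1757/53402·(0.954100+0.906900+0.902900+0.891600+0.860400))/(1+1757/53402) = 8243/10000 ≈ 0.824300
step 7 [3.5y] bond c/2=3/80: DF=(407123/400000 − 3/80·(0.954100+0.906900+0.902900+0.891600+0.860400+0.824300))/(1+3/80) = 197/250 ≈ 0.788000

1 1/2 9541/10000
2 1 9069/10000
3 3/2 9029/10000
4 2 2229/2500
5 5/2 2151/2500
6 3 8243/10000
7 7/2 197/250
DF(3y) is solved at step 6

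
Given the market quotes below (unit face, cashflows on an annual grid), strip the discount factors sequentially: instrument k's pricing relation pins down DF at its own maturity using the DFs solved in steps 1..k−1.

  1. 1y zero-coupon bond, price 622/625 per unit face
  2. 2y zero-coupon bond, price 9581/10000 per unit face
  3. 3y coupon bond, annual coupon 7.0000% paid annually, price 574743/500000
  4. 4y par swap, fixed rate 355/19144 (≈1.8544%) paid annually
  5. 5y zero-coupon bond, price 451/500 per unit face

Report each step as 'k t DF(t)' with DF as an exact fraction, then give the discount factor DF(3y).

1 1 622/625
2 2 9581/10000
3 3 1893/2000
4 4 929/1000
5 5 451/500
DF(3y) = 1893/2000 ≈ 0.946500

step 1 [1y] zero: DF = P = 622/625 ≈ 0.995200
step 2 [2y] zero: DF = P = 9581/10000 ≈ 0.958100
step 3 [3y] bond c/1=7/100: DF=(574743/500000 − 7/100·(0.995200+0.958100))/(1+7/100) = 1893/2000 ≈ 0.946500
step 4 [4y] swap r/1=355/19144: DF=(1 − 355/19144·(0.995200+0.958100+0.946500))/(1+355/19144) = 929/1000 ≈ 0.929000
step 5 [5y] zero: DF = P = 451/500 ≈ 0.902000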